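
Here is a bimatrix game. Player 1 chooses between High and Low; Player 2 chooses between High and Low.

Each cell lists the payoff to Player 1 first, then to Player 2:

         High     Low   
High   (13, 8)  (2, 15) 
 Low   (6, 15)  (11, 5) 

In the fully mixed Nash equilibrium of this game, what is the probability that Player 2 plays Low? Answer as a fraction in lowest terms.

7/16

Let y be the probability that Player 2 plays High. In a completely mixed equilibrium, Player 1 must be indifferent between High and Low.
Player 1's expected payoff from High is 13y + 2(1−y); from Low it is 6y + 11(1−y).
Setting these equal: 11y + 2 = −5y + 11, so y = 9/16.
Therefore Player 2 plays Low with probability 1 − 9/16 = 7/16.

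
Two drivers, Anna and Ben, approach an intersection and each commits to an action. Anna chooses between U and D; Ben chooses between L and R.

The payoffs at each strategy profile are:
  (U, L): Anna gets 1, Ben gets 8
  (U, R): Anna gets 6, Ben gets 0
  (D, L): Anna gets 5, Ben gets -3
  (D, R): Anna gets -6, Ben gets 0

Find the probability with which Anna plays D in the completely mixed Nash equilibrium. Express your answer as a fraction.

8/11

Let x be the probability that Anna plays U. In a completely mixed equilibrium, Ben must be indifferent between L and R.
Ben's expected payoff from L is 8x − 3(1−x); from R it is 0.
Setting these equal: 11x − 3 = 0, so x = 3/11.
Therefore Anna plays D with probability 1 − 3/11 = 8/11.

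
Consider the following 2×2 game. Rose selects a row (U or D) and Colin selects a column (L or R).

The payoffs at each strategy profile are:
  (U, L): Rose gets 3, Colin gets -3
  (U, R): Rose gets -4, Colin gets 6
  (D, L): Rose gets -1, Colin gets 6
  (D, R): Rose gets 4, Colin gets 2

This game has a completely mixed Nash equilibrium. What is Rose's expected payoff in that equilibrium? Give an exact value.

2/3

First find y, the probability Colin plays L, from Rose's indifference between U and D: 3y − 4(1−y) = −y + 4(1−y), giving y = 2/3.
Since Rose is indifferent in equilibrium, Rose's expected payoff equals the payoff from either row against (2/3, 1/3). Using U: 3(2/3) − 4(1/3) = 2/3.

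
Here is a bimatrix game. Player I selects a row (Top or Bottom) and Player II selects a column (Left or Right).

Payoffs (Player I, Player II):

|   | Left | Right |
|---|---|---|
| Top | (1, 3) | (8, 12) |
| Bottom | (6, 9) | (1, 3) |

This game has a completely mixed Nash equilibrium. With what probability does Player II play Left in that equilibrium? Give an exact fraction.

Let c be the probability that Player II plays Left. In a completely mixed equilibrium, Player I must be indifferent between Top and Bottom.
Player I's expected payoff from Top is c + 8(1−c); from Bottom it is 6c + (1−c).
Setting these equal: −7c + 8 = 5c + 1, so c = 7/12.

7/12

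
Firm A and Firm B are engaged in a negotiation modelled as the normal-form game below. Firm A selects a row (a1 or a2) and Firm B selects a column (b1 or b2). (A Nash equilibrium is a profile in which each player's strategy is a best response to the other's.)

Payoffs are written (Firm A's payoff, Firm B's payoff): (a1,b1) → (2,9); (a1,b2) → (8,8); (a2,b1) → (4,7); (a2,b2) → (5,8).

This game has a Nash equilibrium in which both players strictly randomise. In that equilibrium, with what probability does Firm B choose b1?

3/5

Let y be the probability that Firm B plays b1. In a completely mixed equilibrium, Firm A must be indifferent between a1 and a2.
Firm A's expected payoff from a1 is 2y + 8(1−y); from a2 it is 4y + 5(1−y).
Setting these equal: −6y + 8 = −y + 5, so y = 3/5.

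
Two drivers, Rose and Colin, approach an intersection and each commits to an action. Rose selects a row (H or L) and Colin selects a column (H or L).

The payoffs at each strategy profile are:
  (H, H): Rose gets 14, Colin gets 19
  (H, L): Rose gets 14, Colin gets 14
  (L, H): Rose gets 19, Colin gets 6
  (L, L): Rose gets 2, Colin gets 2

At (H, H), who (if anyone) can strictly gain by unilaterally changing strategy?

Rose at (H, H) earns 14; deviating to L yields 19 — a strict improvement.
Colin earns 19; deviating to L yields 14 — not better.
Only Rose has a strictly profitable deviation.

Rose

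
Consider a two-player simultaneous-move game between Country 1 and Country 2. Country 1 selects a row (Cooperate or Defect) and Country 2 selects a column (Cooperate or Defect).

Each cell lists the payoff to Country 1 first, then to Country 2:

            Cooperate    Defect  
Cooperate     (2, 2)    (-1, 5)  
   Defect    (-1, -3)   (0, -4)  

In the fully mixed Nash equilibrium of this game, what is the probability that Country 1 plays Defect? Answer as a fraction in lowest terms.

Let r be the probability that Country 1 plays Cooperate. In a completely mixed equilibrium, Country 2 must be indifferent between Cooperate and Defect.
Country 2's expected payoff from Cooperate is 2r − 3(1−r); from Defect it is 5r − 4(1−r).
Setting these equal: 5r − 3 = 9r − 4, so r = 1/4.
Therefore Country 1 plays Defect with probability 1 − 1/4 = 3/4.

3/4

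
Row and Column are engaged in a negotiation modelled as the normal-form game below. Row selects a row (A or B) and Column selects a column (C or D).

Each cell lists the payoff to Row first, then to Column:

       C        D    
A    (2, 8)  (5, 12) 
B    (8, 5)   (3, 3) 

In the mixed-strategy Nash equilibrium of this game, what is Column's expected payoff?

First find x, the probability Row plays A, from Column's indifference between C and D: 8x + 5(1−x) = 12x + 3(1−x), giving x = 1/3.
Since Column is indifferent in equilibrium, Column's expected payoff equals the payoff from either column against (1/3, 2/3). Using C: 8(1/3) + 5(2/3) = 6.

6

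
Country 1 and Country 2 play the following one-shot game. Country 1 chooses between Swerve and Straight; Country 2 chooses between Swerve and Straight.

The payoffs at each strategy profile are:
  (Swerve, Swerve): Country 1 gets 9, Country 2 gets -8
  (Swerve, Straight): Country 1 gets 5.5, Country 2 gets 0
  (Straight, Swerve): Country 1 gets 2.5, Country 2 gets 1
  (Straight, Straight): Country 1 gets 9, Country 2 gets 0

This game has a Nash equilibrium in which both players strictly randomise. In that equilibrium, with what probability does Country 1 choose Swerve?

Let x be the probability that Country 1 plays Swerve. In a completely mixed equilibrium, Country 2 must be indifferent between Swerve and Straight.
Country 2's expected payoff from Swerve is −8x + (1−x); from Straight it is 0.
Setting these equal: −9x + 1 = 0, so x = 1/9.

1/9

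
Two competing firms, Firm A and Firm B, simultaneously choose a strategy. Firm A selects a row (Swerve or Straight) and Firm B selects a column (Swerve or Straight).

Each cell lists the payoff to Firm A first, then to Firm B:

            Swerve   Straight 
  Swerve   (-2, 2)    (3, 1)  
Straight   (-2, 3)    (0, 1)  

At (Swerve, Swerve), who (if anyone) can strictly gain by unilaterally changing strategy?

Neither

Firm A at (Swerve, Swerve) earns -2; deviating to Straight yields -2 — not better.
Firm B earns 2; deviating to Straight yields 1 — not better.
Neither player can strictly improve; the profile is a Nash equilibrium.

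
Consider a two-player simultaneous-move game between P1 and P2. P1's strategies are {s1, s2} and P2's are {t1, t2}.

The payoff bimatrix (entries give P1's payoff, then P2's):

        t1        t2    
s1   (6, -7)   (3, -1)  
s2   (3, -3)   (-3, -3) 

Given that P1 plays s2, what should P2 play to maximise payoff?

Against s2, P2 earns -3 from t1 and -3 from t2.
So either strategy is a best response.

either — both t1 and t2 are best responses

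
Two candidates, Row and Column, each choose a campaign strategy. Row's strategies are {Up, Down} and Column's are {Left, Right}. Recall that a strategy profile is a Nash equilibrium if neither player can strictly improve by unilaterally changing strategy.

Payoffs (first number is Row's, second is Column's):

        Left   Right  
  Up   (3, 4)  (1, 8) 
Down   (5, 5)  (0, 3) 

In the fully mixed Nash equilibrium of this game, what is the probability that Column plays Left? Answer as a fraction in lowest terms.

Let q be the probability that Column plays Left. In a completely mixed equilibrium, Row must be indifferent between Up and Down.
Row's expected payoff from Up is 3q + (1−q); from Down it is 5q.
Setting these equal: 2q + 1 = 5q, so q = 1/3.

1/3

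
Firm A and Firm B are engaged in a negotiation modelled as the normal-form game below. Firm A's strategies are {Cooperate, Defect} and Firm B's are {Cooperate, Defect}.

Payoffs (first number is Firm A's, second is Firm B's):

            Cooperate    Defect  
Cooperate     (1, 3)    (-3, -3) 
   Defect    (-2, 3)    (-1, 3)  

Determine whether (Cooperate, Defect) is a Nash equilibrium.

No

At (Cooperate, Defect), Firm A earns -3; switching to Defect would give -1, so Firm A would deviate.
Firm B earns -3; switching to Cooperate would give 3, so Firm B would deviate.
Since at least one player can profitably deviate, this is not a Nash equilibrium.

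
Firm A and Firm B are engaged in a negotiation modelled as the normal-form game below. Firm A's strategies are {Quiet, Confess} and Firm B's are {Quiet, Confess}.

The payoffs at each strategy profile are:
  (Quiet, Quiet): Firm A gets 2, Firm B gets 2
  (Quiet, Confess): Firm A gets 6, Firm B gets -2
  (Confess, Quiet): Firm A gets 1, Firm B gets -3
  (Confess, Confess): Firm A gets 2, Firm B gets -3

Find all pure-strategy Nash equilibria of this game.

(Quiet, Quiet): Firm A gets 2 ≥ 1 from Confess, and Firm B gets 2 ≥ -2 from Confess — Nash equilibrium.
(Quiet, Confess): Firm B prefers Quiet (2 > -2) — not an equilibrium.
(Confess, Quiet): Firm A prefers Quiet (2 > 1) — not an equilibrium.
(Confess, Confess): Firm A prefers Quiet (6 > 2) — not an equilibrium.

(Quiet, Quiet)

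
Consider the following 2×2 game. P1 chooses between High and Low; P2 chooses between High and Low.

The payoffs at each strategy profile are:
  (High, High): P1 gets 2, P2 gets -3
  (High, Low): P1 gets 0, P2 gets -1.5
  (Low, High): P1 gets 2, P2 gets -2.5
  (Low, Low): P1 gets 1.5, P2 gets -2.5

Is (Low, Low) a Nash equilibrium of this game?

Yes

At (Low, Low), P1 earns 1.5; switching to High would give 0, so P1 has no profitable deviation.
P2 earns -2.5; switching to High would give -2.5, so P2 has no profitable deviation.
Neither player can gain by a unilateral deviation, so this profile is a Nash equilibrium.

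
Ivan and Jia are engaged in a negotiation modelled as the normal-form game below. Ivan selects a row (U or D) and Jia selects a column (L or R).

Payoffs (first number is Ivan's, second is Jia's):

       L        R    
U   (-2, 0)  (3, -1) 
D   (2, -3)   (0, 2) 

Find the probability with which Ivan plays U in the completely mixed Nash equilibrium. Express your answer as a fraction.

Let x be the probability that Ivan plays U. In a completely mixed equilibrium, Jia must be indifferent between L and R.
Jia's expected payoff from L is −3(1−x); from R it is −x + 2(1−x).
Setting these equal: 3x − 3 = −3x + 2, so x = 5/6.

5/6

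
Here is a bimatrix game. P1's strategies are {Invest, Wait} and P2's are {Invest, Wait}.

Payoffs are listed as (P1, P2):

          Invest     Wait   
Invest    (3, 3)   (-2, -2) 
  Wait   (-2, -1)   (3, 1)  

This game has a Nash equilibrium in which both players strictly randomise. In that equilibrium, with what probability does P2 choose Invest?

1/2

Let y be the probability that P2 plays Invest. In a completely mixed equilibrium, P1 must be indifferent between Invest and Wait.
P1's expected payoff from Invest is 3y − 2(1−y); from Wait it is −2y + 3(1−y).
Setting these equal: 5y − 2 = −5y + 3, so y = 1/2.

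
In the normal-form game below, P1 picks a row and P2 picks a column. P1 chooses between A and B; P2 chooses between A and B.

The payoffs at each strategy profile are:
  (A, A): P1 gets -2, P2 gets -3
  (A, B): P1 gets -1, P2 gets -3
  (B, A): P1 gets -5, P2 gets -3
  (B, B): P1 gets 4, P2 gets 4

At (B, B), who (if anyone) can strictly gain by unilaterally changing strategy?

Neither

P1 at (B, B) earns 4; deviating to A yields -1 — not better.
P2 earns 4; deviating to A yields -3 — not better.
Neither player can strictly improve; the profile is a Nash equilibrium.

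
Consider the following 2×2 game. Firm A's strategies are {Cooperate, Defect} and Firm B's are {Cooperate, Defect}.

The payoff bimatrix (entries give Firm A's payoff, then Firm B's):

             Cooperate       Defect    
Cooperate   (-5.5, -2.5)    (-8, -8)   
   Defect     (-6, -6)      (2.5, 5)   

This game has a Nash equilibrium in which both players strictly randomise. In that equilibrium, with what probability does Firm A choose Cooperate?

Let x be the probability that Firm A plays Cooperate. In a completely mixed equilibrium, Firm B must be indifferent between Cooperate and Defect.
Firm B's expected payoff from Cooperate is −2.5x − 6(1−x); from Defect it is −8x + 5(1−x).
Setting these equal: 3.5x − 6 = −13x + 5, so x = 2/3.

2/3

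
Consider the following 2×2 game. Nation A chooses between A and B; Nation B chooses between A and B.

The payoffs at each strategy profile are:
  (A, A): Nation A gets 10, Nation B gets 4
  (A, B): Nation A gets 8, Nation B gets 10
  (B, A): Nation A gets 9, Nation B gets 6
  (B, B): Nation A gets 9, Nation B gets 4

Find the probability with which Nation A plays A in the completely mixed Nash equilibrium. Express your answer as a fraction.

1/4

Let p be the probability that Nation A plays A. In a completely mixed equilibrium, Nation B must be indifferent between A and B.
Nation B's expected payoff from A is 4p + 6(1−p); from B it is 10p + 4(1−p).
Setting these equal: −2p + 6 = 6p + 4, so p = 1/4.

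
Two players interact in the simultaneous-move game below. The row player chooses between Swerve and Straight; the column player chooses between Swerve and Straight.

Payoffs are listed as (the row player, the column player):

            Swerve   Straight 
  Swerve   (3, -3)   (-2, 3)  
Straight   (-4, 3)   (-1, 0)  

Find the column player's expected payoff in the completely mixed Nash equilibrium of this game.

First find x, the probability the row player plays Swerve, from the column player's indifference between Swerve and Straight: −3x + 3(1−x) = 3x, giving x = 1/3.
Since the column player is indifferent in equilibrium, the column player's expected payoff equals the payoff from either column against (1/3, 2/3). Using Swerve: −3(1/3) + 3(2/3) = 1.

1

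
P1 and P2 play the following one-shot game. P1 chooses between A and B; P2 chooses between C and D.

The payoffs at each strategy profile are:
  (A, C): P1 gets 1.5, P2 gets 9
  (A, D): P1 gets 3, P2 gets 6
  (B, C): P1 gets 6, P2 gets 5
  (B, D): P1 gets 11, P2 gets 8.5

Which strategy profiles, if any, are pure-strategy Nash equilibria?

(B, D)

(A, C): P1 prefers B (6 > 1.5) — not an equilibrium.
(A, D): P1 prefers B (11 > 3); P2 prefers C (9 > 6) — not an equilibrium.
(B, C): P2 prefers D (8.5 > 5) — not an equilibrium.
(B, D): P1 gets 11 ≥ 3 from A, and P2 gets 8.5 ≥ 5 from C — Nash equilibrium.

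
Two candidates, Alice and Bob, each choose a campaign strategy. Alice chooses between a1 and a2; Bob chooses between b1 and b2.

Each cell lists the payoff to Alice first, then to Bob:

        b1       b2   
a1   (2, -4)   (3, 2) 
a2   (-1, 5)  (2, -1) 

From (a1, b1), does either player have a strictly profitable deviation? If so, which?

Alice at (a1, b1) earns 2; deviating to a2 yields -1 — not better.
Bob earns -4; deviating to b2 yields 2 — a strict improvement.
Only Bob has a strictly profitable deviation.

Bob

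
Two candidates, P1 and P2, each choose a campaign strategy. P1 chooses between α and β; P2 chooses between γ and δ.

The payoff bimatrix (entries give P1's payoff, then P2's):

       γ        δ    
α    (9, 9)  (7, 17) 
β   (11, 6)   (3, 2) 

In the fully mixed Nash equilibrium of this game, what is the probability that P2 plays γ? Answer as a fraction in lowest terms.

2/3

Let q be the probability that P2 plays γ. In a completely mixed equilibrium, P1 must be indifferent between α and β.
P1's expected payoff from α is 9q + 7(1−q); from β it is 11q + 3(1−q).
Setting these equal: 2q + 7 = 8q + 3, so q = 2/3.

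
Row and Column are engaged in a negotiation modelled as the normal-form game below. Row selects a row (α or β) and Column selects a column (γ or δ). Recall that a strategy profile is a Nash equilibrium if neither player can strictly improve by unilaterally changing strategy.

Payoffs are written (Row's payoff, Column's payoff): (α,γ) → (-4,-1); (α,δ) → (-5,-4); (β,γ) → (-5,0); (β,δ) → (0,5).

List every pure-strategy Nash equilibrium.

(α, γ): Row gets -4 ≥ -5 from β, and Column gets -1 ≥ -4 from δ — Nash equilibrium.
(α, δ): Row prefers β (0 > -5); Column prefers γ (-1 > -4) — not an equilibrium.
(β, γ): Row prefers α (-4 > -5); Column prefers δ (5 > 0) — not an equilibrium.
(β, δ): Row gets 0 ≥ -5 from α, and Column gets 5 ≥ 0 from γ — Nash equilibrium.

(α, γ) and (β, δ)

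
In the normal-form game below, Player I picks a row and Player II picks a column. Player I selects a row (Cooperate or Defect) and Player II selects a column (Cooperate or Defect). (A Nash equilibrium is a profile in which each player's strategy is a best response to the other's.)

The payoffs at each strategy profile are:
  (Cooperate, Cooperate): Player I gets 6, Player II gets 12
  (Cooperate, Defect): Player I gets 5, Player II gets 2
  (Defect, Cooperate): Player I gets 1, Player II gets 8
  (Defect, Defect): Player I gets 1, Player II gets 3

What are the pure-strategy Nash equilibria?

(Cooperate, Cooperate)

(Cooperate, Cooperate): Player I gets 6 ≥ 1 from Defect, and Player II gets 12 ≥ 2 from Defect — Nash equilibrium.
(Cooperate, Defect): Player II prefers Cooperate (12 > 2) — not an equilibrium.
(Defect, Cooperate): Player I prefers Cooperate (6 > 1) — not an equilibrium.
(Defect, Defect): Player I prefers Cooperate (5 > 1); Player II prefers Cooperate (8 > 3) — not an equilibrium.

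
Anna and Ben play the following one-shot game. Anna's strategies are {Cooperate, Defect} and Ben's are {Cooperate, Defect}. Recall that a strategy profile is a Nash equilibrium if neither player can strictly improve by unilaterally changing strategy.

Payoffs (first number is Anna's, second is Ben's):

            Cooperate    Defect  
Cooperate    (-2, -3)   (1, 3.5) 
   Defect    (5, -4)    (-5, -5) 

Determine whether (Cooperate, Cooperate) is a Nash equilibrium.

At (Cooperate, Cooperate), Anna earns -2; switching to Defect would give 5, so Anna would deviate.
Ben earns -3; switching to Defect would give 3.5, so Ben would deviate.
Since at least one player can profitably deviate, this is not a Nash equilibrium.

No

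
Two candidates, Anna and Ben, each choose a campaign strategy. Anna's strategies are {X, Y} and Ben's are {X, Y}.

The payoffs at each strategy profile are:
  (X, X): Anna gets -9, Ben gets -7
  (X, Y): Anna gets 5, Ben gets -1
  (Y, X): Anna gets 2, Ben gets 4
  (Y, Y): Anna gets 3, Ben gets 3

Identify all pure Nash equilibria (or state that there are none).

(X, X): Anna prefers Y (2 > -9); Ben prefers Y (-1 > -7) — not an equilibrium.
(X, Y): Anna gets 5 ≥ 3 from Y, and Ben gets -1 ≥ -7 from X — Nash equilibrium.
(Y, X): Anna gets 2 ≥ -9 from X, and Ben gets 4 ≥ 3 from Y — Nash equilibrium.
(Y, Y): Anna prefers X (5 > 3); Ben prefers X (4 > 3) — not an equilibrium.

(X, Y) and (Y, X)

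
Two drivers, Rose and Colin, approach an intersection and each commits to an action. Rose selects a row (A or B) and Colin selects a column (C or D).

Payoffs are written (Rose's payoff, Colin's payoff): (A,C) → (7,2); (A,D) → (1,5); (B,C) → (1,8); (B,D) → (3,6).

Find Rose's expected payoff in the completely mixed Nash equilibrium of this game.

5/2

First find y, the probability Colin plays C, from Rose's indifference between A and B: 7y + (1−y) = y + 3(1−y), giving y = 1/4.
Since Rose is indifferent in equilibrium, Rose's expected payoff equals the payoff from either row against (1/4, 3/4). Using A: 7(1/4) + (3/4) = 5/2.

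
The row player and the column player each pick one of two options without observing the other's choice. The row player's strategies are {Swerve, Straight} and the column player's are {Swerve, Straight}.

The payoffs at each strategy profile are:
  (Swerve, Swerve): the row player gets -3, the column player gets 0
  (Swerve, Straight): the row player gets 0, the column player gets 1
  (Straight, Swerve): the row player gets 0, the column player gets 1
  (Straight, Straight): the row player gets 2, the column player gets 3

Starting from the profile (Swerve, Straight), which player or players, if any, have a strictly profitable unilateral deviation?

The row player at (Swerve, Straight) earns 0; deviating to Straight yields 2 — a strict improvement.
The column player earns 1; deviating to Swerve yields 0 — not better.
Only the row player has a strictly profitable deviation.

The row player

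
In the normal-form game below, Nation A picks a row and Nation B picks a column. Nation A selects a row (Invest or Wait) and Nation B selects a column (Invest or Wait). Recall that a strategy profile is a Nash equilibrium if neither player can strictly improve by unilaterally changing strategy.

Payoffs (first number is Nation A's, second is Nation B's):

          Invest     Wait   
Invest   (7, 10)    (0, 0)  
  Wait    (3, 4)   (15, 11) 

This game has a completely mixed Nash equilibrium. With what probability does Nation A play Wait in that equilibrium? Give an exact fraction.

10/17

Let x be the probability that Nation A plays Invest. In a completely mixed equilibrium, Nation B must be indifferent between Invest and Wait.
Nation B's expected payoff from Invest is 10x + 4(1−x); from Wait it is 11(1−x).
Setting these equal: 6x + 4 = −11x + 11, so x = 7/17.
Therefore Nation A plays Wait with probability 1 − 7/17 = 10/17.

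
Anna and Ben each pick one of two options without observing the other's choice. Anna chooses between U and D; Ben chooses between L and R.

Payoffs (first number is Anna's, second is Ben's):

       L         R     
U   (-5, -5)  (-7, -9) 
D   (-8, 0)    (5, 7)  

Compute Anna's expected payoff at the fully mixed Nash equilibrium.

First find y, the probability Ben plays L, from Anna's indifference between U and D: −5y − 7(1−y) = −8y + 5(1−y), giving y = 4/5.
Since Anna is indifferent in equilibrium, Anna's expected payoff equals the payoff from either row against (4/5, 1/5). Using U: −5(4/5) − 7(1/5) = -27/5.

-27/5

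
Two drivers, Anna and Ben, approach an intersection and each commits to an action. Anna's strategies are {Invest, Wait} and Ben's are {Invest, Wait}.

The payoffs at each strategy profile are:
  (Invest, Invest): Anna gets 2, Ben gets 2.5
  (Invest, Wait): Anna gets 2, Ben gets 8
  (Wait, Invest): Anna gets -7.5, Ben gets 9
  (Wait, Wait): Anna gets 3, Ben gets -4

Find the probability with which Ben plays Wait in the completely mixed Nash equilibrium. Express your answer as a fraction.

Let c be the probability that Ben plays Invest. In a completely mixed equilibrium, Anna must be indifferent between Invest and Wait.
Anna's expected payoff from Invest is 2c + 2(1−c); from Wait it is −7.5c + 3(1−c).
Setting these equal: 2 = −10.5c + 3, so c = 2/21.
Therefore Ben plays Wait with probability 1 − 2/21 = 19/21.

19/21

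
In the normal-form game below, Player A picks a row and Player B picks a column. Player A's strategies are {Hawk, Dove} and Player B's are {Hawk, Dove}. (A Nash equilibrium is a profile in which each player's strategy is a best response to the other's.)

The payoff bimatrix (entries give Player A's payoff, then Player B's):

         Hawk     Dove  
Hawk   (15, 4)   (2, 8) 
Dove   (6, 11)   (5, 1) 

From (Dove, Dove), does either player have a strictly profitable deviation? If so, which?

Player B

Player A at (Dove, Dove) earns 5; deviating to Hawk yields 2 — not better.
Player B earns 1; deviating to Hawk yields 11 — a strict improvement.
Only Player B has a strictly profitable deviation.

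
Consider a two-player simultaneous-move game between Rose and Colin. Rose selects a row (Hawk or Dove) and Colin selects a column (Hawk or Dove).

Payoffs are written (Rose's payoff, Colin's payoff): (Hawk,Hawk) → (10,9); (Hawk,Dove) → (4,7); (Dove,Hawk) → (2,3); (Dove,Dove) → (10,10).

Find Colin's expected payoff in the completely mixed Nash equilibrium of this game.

23/3

First find x, the probability Rose plays Hawk, from Colin's indifference between Hawk and Dove: 9x + 3(1−x) = 7x + 10(1−x), giving x = 7/9.
Since Colin is indifferent in equilibrium, Colin's expected payoff equals the payoff from either column against (7/9, 2/9). Using Hawk: 9(7/9) + 3(2/9) = 23/3.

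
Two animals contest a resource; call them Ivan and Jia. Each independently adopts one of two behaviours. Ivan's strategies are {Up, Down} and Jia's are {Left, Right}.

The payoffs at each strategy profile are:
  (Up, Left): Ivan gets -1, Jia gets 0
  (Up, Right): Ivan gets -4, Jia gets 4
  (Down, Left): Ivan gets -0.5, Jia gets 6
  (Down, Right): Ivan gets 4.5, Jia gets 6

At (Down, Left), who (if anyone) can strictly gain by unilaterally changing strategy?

Neither

Ivan at (Down, Left) earns -0.5; deviating to Up yields -1 — not better.
Jia earns 6; deviating to Right yields 6 — not better.
Neither player can strictly improve; the profile is a Nash equilibrium.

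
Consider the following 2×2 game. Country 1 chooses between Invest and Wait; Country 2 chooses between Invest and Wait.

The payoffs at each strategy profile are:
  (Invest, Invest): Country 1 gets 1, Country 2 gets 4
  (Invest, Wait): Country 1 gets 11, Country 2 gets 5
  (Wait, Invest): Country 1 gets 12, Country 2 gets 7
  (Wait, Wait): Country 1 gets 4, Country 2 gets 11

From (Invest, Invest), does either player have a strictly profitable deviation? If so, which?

Both

Country 1 at (Invest, Invest) earns 1; deviating to Wait yields 12 — a strict improvement.
Country 2 earns 4; deviating to Wait yields 5 — a strict improvement.
Both Country 1 and Country 2 have strictly profitable deviations.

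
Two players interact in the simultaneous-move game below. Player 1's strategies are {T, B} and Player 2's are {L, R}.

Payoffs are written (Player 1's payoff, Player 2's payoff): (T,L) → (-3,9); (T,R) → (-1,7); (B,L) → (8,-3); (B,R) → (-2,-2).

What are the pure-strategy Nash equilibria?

none

(T, L): Player 1 prefers B (8 > -3) — not an equilibrium.
(T, R): Player 2 prefers L (9 > 7) — not an equilibrium.
(B, L): Player 2 prefers R (-2 > -3) — not an equilibrium.
(B, R): Player 1 prefers T (-1 > -2) — not an equilibrium.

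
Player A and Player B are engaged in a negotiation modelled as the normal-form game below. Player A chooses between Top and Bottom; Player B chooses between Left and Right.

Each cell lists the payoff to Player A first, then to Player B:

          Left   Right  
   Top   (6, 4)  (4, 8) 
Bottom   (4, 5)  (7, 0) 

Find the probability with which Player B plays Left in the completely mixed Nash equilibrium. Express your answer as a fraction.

Let c be the probability that Player B plays Left. In a completely mixed equilibrium, Player A must be indifferent between Top and Bottom.
Player A's expected payoff from Top is 6c + 4(1−c); from Bottom it is 4c + 7(1−c).
Setting these equal: 2c + 4 = −3c + 7, so c = 3/5.

3/5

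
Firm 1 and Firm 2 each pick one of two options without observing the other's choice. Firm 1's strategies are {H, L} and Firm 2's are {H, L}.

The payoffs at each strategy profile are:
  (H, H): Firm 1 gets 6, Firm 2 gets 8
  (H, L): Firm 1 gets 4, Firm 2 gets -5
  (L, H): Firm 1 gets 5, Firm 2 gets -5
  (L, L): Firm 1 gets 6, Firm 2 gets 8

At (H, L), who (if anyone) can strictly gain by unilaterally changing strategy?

Both

Firm 1 at (H, L) earns 4; deviating to L yields 6 — a strict improvement.
Firm 2 earns -5; deviating to H yields 8 — a strict improvement.
Both Firm 1 and Firm 2 have strictly profitable deviations.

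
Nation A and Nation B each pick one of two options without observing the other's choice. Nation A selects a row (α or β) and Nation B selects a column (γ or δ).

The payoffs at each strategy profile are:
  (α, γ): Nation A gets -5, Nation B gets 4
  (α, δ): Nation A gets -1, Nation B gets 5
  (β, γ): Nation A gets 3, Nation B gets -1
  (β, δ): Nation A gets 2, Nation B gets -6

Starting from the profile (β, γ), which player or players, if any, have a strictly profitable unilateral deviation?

Neither

Nation A at (β, γ) earns 3; deviating to α yields -5 — not better.
Nation B earns -1; deviating to δ yields -6 — not better.
Neither player can strictly improve; the profile is a Nash equilibrium.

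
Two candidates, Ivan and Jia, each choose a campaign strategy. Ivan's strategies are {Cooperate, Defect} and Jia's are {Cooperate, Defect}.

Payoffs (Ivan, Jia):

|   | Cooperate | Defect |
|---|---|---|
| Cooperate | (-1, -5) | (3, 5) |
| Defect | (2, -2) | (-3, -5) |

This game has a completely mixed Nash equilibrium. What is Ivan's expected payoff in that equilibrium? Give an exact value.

First find y, the probability Jia plays Cooperate, from Ivan's indifference between Cooperate and Defect: −y + 3(1−y) = 2y − 3(1−y), giving y = 2/3.
Since Ivan is indifferent in equilibrium, Ivan's expected payoff equals the payoff from either row against (2/3, 1/3). Using Cooperate: −(2/3) + 3(1/3) = 1/3.

1/3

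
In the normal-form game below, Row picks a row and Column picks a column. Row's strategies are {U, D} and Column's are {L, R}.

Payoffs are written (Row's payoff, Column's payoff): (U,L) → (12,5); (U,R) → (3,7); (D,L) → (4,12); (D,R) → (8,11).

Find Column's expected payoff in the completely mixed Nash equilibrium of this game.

29/3

First find x, the probability Row plays U, from Column's indifference between L and R: 5x + 12(1−x) = 7x + 11(1−x), giving x = 1/3.
Since Column is indifferent in equilibrium, Column's expected payoff equals the payoff from either column against (1/3, 2/3). Using L: 5(1/3) + 12(2/3) = 29/3.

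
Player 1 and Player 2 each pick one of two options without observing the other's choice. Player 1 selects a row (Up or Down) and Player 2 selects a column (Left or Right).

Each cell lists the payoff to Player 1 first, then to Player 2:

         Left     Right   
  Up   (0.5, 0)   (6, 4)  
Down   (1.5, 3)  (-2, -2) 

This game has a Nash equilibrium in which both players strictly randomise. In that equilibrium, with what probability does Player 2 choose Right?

Let c be the probability that Player 2 plays Left. In a completely mixed equilibrium, Player 1 must be indifferent between Up and Down.
Player 1's expected payoff from Up is 0.5c + 6(1−c); from Down it is 1.5c − 2(1−c).
Setting these equal: −5.5c + 6 = 3.5c − 2, so c = 8/9.
Therefore Player 2 plays Right with probability 1 − 8/9 = 1/9.

1/9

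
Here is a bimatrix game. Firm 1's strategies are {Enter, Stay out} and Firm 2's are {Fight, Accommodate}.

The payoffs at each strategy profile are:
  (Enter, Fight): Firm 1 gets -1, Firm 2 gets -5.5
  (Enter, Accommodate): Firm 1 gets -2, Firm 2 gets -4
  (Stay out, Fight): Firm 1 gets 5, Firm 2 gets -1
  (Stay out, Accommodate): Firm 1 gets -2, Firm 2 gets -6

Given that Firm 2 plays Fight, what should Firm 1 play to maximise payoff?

Against Fight, Firm 1 earns -1 from Enter and 5 from Stay out.
So Stay out is the best response.

Stay out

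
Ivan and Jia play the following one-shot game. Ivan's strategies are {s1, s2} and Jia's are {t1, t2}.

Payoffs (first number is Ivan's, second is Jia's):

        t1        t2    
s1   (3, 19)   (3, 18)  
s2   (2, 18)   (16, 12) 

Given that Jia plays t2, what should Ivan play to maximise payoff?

Against t2, Ivan earns 3 from s1 and 16 from s2.
So s2 is the best response.

s2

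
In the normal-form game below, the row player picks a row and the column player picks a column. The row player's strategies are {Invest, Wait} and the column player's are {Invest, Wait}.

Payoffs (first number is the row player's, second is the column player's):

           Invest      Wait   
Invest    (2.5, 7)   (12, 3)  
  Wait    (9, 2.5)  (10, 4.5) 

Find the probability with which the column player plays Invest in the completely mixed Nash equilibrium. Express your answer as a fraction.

4/17

Let y be the probability that the column player plays Invest. In a completely mixed equilibrium, the row player must be indifferent between Invest and Wait.
The row player's expected payoff from Invest is 2.5y + 12(1−y); from Wait it is 9y + 10(1−y).
Setting these equal: −9.5y + 12 = −y + 10, so y = 4/17.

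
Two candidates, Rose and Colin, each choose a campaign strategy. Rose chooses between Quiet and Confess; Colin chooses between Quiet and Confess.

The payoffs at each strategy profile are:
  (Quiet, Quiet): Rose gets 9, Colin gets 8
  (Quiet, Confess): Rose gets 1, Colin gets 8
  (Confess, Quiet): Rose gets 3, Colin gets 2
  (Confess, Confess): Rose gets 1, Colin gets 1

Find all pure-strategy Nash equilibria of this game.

(Quiet, Quiet): Rose gets 9 ≥ 3 from Confess, and Colin gets 8 ≥ 8 from Confess — Nash equilibrium.
(Quiet, Confess): Rose gets 1 ≥ 1 from Confess, and Colin gets 8 ≥ 8 from Quiet — Nash equilibrium.
(Confess, Quiet): Rose prefers Quiet (9 > 3) — not an equilibrium.
(Confess, Confess): Colin prefers Quiet (2 > 1) — not an equilibrium.

(Quiet, Quiet) and (Quiet, Confess)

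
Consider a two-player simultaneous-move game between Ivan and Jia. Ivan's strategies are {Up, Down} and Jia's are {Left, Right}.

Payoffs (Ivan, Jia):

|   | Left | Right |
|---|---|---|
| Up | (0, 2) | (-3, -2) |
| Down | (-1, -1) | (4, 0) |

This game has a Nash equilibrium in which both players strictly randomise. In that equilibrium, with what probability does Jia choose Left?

7/8

Let y be the probability that Jia plays Left. In a completely mixed equilibrium, Ivan must be indifferent between Up and Down.
Ivan's expected payoff from Up is −3(1−y); from Down it is −y + 4(1−y).
Setting these equal: 3y − 3 = −5y + 4, so y = 7/8.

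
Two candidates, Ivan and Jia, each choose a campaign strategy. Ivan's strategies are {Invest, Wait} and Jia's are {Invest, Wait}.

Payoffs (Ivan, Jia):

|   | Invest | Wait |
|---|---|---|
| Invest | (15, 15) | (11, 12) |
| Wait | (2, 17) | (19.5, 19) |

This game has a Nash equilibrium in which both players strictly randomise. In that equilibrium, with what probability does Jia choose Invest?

17/43

Let q be the probability that Jia plays Invest. In a completely mixed equilibrium, Ivan must be indifferent between Invest and Wait.
Ivan's expected payoff from Invest is 15q + 11(1−q); from Wait it is 2q + 19.5(1−q).
Setting these equal: 4q + 11 = −17.5q + 19.5, so q = 17/43.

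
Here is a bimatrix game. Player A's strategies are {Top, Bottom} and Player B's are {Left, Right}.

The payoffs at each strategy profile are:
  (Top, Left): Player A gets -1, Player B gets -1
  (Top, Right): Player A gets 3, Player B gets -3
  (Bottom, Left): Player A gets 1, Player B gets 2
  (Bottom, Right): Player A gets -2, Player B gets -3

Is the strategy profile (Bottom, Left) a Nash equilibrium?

At (Bottom, Left), Player A earns 1; switching to Top would give -1, so Player A has no profitable deviation.
Player B earns 2; switching to Right would give -3, so Player B has no profitable deviation.
Neither player can gain by a unilateral deviation, so this profile is a Nash equilibrium.

Yes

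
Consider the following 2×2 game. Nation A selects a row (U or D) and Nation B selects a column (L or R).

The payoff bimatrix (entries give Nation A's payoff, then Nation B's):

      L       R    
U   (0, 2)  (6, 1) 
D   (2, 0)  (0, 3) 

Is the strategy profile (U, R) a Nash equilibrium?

No

At (U, R), Nation A earns 6; switching to D would give 0, so Nation A has no profitable deviation.
Nation B earns 1; switching to L would give 2, so Nation B would deviate.
Since at least one player can profitably deviate, this is not a Nash equilibrium.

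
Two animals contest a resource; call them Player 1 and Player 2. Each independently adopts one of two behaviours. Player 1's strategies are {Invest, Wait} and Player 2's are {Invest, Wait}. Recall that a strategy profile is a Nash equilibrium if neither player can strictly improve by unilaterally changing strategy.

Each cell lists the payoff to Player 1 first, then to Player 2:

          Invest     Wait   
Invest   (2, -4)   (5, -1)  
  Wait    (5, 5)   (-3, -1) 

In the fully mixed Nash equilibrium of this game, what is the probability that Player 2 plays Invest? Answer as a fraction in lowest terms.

8/11

Let c be the probability that Player 2 plays Invest. In a completely mixed equilibrium, Player 1 must be indifferent between Invest and Wait.
Player 1's expected payoff from Invest is 2c + 5(1−c); from Wait it is 5c − 3(1−c).
Setting these equal: −3c + 5 = 8c − 3, so c = 8/11.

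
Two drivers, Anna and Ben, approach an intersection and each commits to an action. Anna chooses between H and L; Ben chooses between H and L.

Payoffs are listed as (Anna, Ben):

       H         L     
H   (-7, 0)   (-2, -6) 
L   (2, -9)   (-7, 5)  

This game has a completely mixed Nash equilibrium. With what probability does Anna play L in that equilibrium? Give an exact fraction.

3/10

Let x be the probability that Anna plays H. In a completely mixed equilibrium, Ben must be indifferent between H and L.
Ben's expected payoff from H is −9(1−x); from L it is −6x + 5(1−x).
Setting these equal: 9x − 9 = −11x + 5, so x = 7/10.
Therefore Anna plays L with probability 1 − 7/10 = 3/10.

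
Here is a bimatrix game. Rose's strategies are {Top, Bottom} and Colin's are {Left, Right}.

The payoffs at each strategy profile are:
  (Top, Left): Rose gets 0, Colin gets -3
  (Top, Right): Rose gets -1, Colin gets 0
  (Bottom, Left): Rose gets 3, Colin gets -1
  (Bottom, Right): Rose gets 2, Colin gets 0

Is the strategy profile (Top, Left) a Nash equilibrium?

No

At (Top, Left), Rose earns 0; switching to Bottom would give 3, so Rose would deviate.
Colin earns -3; switching to Right would give 0, so Colin would deviate.
Since at least one player can profitably deviate, this is not a Nash equilibrium.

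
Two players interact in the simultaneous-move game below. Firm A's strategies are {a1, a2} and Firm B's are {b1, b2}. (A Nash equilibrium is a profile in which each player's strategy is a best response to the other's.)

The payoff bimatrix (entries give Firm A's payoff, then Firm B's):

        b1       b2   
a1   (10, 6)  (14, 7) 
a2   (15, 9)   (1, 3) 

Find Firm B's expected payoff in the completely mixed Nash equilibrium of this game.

First find x, the probability Firm A plays a1, from Firm B's indifference between b1 and b2: 6x + 9(1−x) = 7x + 3(1−x), giving x = 6/7.
Since Firm B is indifferent in equilibrium, Firm B's expected payoff equals the payoff from either column against (6/7, 1/7). Using b1: 6(6/7) + 9(1/7) = 45/7.

45/7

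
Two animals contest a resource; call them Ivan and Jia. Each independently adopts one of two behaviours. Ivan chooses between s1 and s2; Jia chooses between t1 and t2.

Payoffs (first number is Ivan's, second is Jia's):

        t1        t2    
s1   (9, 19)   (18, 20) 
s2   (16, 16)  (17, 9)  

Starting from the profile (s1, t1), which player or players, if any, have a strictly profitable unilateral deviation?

Both

Ivan at (s1, t1) earns 9; deviating to s2 yields 16 — a strict improvement.
Jia earns 19; deviating to t2 yields 20 — a strict improvement.
Both Ivan and Jia have strictly profitable deviations.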